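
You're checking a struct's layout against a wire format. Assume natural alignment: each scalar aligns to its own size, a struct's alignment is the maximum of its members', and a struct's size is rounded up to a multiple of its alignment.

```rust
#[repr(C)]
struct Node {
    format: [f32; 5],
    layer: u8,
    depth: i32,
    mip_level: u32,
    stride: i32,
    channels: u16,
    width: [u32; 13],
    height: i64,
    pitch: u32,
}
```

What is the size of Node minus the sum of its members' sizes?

0..20  format  (20B, 4-aligned)
20..21  layer  (1B, 1-aligned)
21..24  -- padding (3B)
24..28  depth  (4B, 4-aligned)
28..32  mip_level  (4B, 4-aligned)
32..36  stride  (4B, 4-aligned)
36..38  channels  (2B, 2-aligned)
38..40  -- padding (2B)
40..92  width  (52B, 4-aligned)
92..96  -- padding (4B)
96..104  height  (8B, 8-aligned)
104..108  pitch  (4B, 4-aligned)
108..112  -- tail padding (4B)
sizeof = 112, alignof = 8
data bytes 99, size 112 → padding 13

13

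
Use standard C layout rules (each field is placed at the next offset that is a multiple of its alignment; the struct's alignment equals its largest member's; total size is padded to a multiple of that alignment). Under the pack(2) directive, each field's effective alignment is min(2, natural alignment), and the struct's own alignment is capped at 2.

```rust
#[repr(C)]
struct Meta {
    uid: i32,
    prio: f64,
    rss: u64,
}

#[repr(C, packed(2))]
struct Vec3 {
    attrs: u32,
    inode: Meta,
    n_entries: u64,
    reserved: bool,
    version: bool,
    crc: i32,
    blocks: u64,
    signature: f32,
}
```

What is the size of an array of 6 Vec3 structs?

324

Meta: @0: uid [4B, align 4] → 4; +4 pad (align 8); @8: prio [8B, align 8] → 16; @16: rss [8B, align 8] → 24; size 24, align 8
@0: attrs [4B, align 2] → 4
@4: inode [24B, align 2] → 28
@28: n_entries [8B, align 2] → 36
@36: reserved [1B, align 1] → 37
@37: version [1B, align 1] → 38
@38: crc [4B, align 2] → 42
@42: blocks [8B, align 2] → 50
@50: signature [4B, align 2] → 54
size 54, align 2
array of 6: 6 × 54 = 324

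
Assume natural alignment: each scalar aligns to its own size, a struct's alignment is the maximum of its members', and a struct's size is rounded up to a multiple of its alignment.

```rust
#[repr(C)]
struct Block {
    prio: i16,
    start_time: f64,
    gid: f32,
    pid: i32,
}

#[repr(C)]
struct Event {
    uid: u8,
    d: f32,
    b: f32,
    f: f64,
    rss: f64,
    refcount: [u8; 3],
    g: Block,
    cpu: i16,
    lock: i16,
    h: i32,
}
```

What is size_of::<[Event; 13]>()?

936

Block: prio at 0 (size 2, align 2) → ends 2; pad 6 to align 8 for start_time; start_time at 8 (size 8, align 8) → ends 16; gid at 16 (size 4, align 4) → ends 20; pid at 20 (size 4, align 4) → ends 24; total 24 bytes, alignment 8
uid at 0 (size 1, align 1) → ends 1
pad 3 to align 4 for d
d at 4 (size 4, align 4) → ends 8
b at 8 (size 4, align 4) → ends 12
pad 4 to align 8 for f
f at 16 (size 8, align 8) → ends 24
rss at 24 (size 8, align 8) → ends 32
refcount at 32 (size 3, align 1) → ends 35
pad 5 to align 8 for g
g at 40 (size 24, align 8) → ends 64
cpu at 64 (size 2, align 2) → ends 66
lock at 66 (size 2, align 2) → ends 68
h at 68 (size 4, align 4) → ends 72
total 72 bytes, alignment 8
array of 13: 13 × 72 = 936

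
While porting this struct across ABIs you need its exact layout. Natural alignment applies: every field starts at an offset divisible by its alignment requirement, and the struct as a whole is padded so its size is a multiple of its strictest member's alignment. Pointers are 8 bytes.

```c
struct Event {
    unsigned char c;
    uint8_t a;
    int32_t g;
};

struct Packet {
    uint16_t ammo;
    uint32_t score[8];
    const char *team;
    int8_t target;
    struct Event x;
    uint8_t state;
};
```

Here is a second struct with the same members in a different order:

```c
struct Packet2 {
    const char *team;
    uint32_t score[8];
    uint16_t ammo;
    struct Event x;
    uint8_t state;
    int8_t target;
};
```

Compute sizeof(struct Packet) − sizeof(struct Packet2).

8

Event: 0..1  c  (1B, 1-aligned); 1..2  a  (1B, 1-aligned); 2..4  -- padding (2B); 4..8  g  (4B, 4-aligned); sizeof = 8, alignof = 4
0..2  ammo  (2B, 2-aligned)
2..4  -- padding (2B)
4..36  score  (32B, 4-aligned)
36..40  -- padding (4B)
40..48  team  (8B, 8-aligned)
48..49  target  (1B, 1-aligned)
49..52  -- padding (3B)
52..60  x  (8B, 4-aligned)
60..61  state  (1B, 1-aligned)
61..64  -- tail padding (3B)
sizeof = 64, alignof = 8
— Packet2 —
0..8  team  (8B, 8-aligned)
8..40  score  (32B, 4-aligned)
40..42  ammo  (2B, 2-aligned)
42..44  -- padding (2B)
44..52  x  (8B, 4-aligned)
52..53  state  (1B, 1-aligned)
53..54  target  (1B, 1-aligned)
54..56  -- tail padding (2B)
sizeof = 56, alignof = 8
64 − 56 = 8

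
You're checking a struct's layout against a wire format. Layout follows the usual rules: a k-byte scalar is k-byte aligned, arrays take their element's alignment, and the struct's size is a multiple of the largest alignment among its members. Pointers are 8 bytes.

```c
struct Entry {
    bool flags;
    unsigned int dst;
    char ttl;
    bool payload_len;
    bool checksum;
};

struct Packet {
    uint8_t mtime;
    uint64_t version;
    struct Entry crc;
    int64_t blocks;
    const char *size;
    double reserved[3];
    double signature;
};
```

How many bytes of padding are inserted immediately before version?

7

Entry: @0: flags [1B, align 1] → 1; +3 pad (align 4); @4: dst [4B, align 4] → 8; @8: ttl [1B, align 1] → 9; @9: payload_len [1B, align 1] → 10; @10: checksum [1B, align 1] → 11; +1 tail pad (align 4); size 12, align 4
@0: mtime [1B, align 1] → 1
+7 pad (align 8)
@8: version [8B, align 8] → 16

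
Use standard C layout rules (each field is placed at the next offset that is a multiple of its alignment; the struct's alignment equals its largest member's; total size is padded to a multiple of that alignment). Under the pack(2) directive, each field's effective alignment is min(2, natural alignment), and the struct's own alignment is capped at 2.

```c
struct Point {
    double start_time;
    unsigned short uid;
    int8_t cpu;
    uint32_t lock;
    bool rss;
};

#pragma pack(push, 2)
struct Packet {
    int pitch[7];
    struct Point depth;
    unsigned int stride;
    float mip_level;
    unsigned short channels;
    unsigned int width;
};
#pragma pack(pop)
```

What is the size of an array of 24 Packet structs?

Point: 0..8  start_time  (8B, 8-aligned); 8..10  uid  (2B, 2-aligned); 10..11  cpu  (1B, 1-aligned); 11..12  -- padding (1B); 12..16  lock  (4B, 4-aligned); 16..17  rss  (1B, 1-aligned); 17..24  -- tail padding (7B); sizeof = 24, alignof = 8
0..28  pitch  (28B, 2-aligned)
28..52  depth  (24B, 2-aligned)
52..56  stride  (4B, 2-aligned)
56..60  mip_level  (4B, 2-aligned)
60..62  channels  (2B, 2-aligned)
62..66  width  (4B, 2-aligned)
sizeof = 66, alignof = 2
array of 24: 24 × 66 = 1584

1584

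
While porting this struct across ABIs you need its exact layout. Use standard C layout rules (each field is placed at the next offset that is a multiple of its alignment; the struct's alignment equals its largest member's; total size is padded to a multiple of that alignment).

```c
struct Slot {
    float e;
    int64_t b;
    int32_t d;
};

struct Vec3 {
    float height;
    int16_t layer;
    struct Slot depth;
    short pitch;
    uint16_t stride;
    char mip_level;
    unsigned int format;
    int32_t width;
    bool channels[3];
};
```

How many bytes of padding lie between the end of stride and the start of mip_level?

0

Slot: @0: e [4B, align 4] → 4; +4 pad (align 8); @8: b [8B, align 8] → 16; @16: d [4B, align 4] → 20; +4 tail pad (align 8); size 24, align 8
@0: height [4B, align 4] → 4
@4: layer [2B, align 2] → 6
+2 pad (align 8)
@8: depth [24B, align 8] → 32
@32: pitch [2B, align 2] → 34
@34: stride [2B, align 2] → 36
@36: mip_level [1B, align 1] → 37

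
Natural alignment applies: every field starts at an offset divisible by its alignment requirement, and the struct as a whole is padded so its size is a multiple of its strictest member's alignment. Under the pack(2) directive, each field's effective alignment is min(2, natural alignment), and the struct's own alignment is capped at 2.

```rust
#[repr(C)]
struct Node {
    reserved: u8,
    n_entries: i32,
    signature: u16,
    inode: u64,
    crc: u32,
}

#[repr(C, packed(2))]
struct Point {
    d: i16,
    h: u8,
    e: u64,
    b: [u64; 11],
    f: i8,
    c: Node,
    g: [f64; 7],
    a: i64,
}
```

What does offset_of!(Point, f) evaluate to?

100

Node: @0: reserved [1B, align 1] → 1; +3 pad (align 4); @4: n_entries [4B, align 4] → 8; @8: signature [2B, align 2] → 10; +6 pad (align 8); @16: inode [8B, align 8] → 24; @24: crc [4B, align 4] → 28; +4 tail pad (align 8); size 32, align 8
@0: d [2B, align 2] → 2
@2: h [1B, align 1] → 3
+1 pad (align 2)
@4: e [8B, align 2] → 12
@12: b [88B, align 2] → 100
@100: f [1B, align 1] → 101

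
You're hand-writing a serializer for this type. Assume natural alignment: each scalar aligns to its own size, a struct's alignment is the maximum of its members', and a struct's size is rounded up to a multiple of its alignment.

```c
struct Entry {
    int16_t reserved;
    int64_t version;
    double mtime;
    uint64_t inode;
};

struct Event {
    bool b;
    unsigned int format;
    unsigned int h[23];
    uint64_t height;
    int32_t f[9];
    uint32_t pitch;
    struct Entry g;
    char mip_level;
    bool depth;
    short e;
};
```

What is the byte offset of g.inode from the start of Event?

Entry: @0: reserved [2B, align 2] → 2; +6 pad (align 8); @8: version [8B, align 8] → 16; @16: mtime [8B, align 8] → 24; @24: inode [8B, align 8] → 32; size 32, align 8
@0: b [1B, align 1] → 1
+3 pad (align 4)
@4: format [4B, align 4] → 8
@8: h [92B, align 4] → 100
+4 pad (align 8)
@104: height [8B, align 8] → 112
@112: f [36B, align 4] → 148
@148: pitch [4B, align 4] → 152
@152: g [32B, align 8] → 184
within Entry: inode at 24
152 + 24 = 176

176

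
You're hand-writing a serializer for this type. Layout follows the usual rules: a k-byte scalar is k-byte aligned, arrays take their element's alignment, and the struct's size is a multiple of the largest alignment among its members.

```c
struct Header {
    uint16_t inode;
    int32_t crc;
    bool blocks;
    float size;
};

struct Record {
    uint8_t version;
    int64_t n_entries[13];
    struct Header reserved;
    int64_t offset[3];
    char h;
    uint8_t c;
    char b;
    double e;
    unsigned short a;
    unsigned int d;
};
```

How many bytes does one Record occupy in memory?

176 bytes

Header: inode at 0 (size 2, align 2) → ends 2; pad 2 to align 4 for crc; crc at 4 (size 4, align 4) → ends 8; blocks at 8 (size 1, align 1) → ends 9; pad 3 to align 4 for size; size at 12 (size 4, align 4) → ends 16; total 16 bytes, alignment 4
version at 0 (size 1, align 1) → ends 1
pad 7 to align 8 for n_entries
n_entries at 8 (size 104, align 8) → ends 112
reserved at 112 (size 16, align 4) → ends 128
offset at 128 (size 24, align 8) → ends 152
h at 152 (size 1, align 1) → ends 153
c at 153 (size 1, align 1) → ends 154
b at 154 (size 1, align 1) → ends 155
pad 5 to align 8 for e
e at 160 (size 8, align 8) → ends 168
a at 168 (size 2, align 2) → ends 170
pad 2 to align 4 for d
d at 172 (size 4, align 4) → ends 176
total 176 bytes, alignment 8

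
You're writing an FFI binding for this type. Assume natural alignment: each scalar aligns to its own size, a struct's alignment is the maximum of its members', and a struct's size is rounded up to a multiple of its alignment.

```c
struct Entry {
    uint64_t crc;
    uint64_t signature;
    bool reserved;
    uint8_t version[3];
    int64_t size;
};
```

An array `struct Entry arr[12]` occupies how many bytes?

@0: crc [8B, align 8] → 8
@8: signature [8B, align 8] → 16
@16: reserved [1B, align 1] → 17
@17: version [3B, align 1] → 20
+4 pad (align 8)
@24: size [8B, align 8] → 32
size 32, align 8
array of 12: 12 × 32 = 384

384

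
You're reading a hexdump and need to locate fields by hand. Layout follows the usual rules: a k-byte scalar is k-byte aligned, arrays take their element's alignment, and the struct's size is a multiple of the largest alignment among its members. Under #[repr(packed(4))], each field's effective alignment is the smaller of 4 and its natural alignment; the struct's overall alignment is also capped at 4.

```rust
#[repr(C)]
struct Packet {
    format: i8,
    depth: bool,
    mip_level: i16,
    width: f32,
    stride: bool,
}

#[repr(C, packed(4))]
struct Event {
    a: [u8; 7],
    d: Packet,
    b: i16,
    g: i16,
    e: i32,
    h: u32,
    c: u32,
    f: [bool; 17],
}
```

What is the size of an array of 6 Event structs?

336

Packet: @0: format [1B, align 1] → 1; @1: depth [1B, align 1] → 2; @2: mip_level [2B, align 2] → 4; @4: width [4B, align 4] → 8; @8: stride [1B, align 1] → 9; +3 tail pad (align 4); size 12, align 4
@0: a [7B, align 1] → 7
+1 pad (align 4)
@8: d [12B, align 4] → 20
@20: b [2B, align 2] → 22
@22: g [2B, align 2] → 24
@24: e [4B, align 4] → 28
@28: h [4B, align 4] → 32
@32: c [4B, align 4] → 36
@36: f [17B, align 1] → 53
+3 tail pad (align 4)
size 56, align 4
array of 6: 6 × 56 = 336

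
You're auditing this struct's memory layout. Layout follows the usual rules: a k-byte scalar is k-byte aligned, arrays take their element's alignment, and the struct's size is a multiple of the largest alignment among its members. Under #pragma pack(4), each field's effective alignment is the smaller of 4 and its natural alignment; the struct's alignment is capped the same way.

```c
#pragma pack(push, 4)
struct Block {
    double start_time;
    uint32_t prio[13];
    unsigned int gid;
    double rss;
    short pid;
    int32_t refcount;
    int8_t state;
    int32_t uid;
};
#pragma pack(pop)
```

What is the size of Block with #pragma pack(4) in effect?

88

@0: start_time [8B, align 4] → 8
@8: prio [52B, align 4] → 60
@60: gid [4B, align 4] → 64
@64: rss [8B, align 4] → 72
@72: pid [2B, align 2] → 74
+2 pad (align 4)
@76: refcount [4B, align 4] → 80
@80: state [1B, align 1] → 81
+3 pad (align 4)
@84: uid [4B, align 4] → 88
size 88, align 4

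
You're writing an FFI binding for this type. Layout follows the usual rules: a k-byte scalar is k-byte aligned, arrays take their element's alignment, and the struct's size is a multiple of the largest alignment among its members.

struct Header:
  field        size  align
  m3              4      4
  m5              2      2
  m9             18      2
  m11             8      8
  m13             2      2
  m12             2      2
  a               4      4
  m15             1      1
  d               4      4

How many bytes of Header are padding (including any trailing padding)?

3

@0: m3 [4B, align 4] → 4
@4: m5 [2B, align 2] → 6
@6: m9 [18B, align 2] → 24
@24: m11 [8B, align 8] → 32
@32: m13 [2B, align 2] → 34
@34: m12 [2B, align 2] → 36
@36: a [4B, align 4] → 40
@40: m15 [1B, align 1] → 41
+3 pad (align 4)
@44: d [4B, align 4] → 48
size 48, align 8
data bytes 45, size 48 → padding 3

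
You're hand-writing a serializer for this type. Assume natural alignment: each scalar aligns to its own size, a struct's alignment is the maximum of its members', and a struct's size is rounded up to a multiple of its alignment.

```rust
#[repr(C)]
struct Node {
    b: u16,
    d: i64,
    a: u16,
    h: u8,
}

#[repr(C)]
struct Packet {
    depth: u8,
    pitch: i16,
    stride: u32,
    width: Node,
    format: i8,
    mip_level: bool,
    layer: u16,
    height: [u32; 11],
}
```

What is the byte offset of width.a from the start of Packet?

24

Node: b at 0 (size 2, align 2) → ends 2; pad 6 to align 8 for d; d at 8 (size 8, align 8) → ends 16; a at 16 (size 2, align 2) → ends 18; h at 18 (size 1, align 1) → ends 19; tail pad 5 to reach multiple of 8; total 24 bytes, alignment 8
depth at 0 (size 1, align 1) → ends 1
pad 1 to align 2 for pitch
pitch at 2 (size 2, align 2) → ends 4
stride at 4 (size 4, align 4) → ends 8
width at 8 (size 24, align 8) → ends 32
within Node: a at 16
8 + 16 = 24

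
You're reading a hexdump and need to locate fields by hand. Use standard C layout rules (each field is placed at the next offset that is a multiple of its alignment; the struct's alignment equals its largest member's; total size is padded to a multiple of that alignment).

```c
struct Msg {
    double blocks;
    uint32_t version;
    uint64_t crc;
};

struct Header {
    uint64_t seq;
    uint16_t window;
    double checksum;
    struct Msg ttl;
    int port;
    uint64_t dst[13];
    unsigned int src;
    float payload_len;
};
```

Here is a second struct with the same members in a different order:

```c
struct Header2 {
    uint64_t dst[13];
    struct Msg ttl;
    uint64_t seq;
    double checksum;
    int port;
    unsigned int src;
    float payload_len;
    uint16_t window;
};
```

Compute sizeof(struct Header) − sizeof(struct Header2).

Msg: 0..8  blocks  (8B, 8-aligned); 8..12  version  (4B, 4-aligned); 12..16  -- padding (4B); 16..24  crc  (8B, 8-aligned); sizeof = 24, alignof = 8
0..8  seq  (8B, 8-aligned)
8..10  window  (2B, 2-aligned)
10..16  -- padding (6B)
16..24  checksum  (8B, 8-aligned)
24..48  ttl  (24B, 8-aligned)
48..52  port  (4B, 4-aligned)
52..56  -- padding (4B)
56..160  dst  (104B, 8-aligned)
160..164  src  (4B, 4-aligned)
164..168  payload_len  (4B, 4-aligned)
sizeof = 168, alignof = 8
— Header2 —
0..104  dst  (104B, 8-aligned)
104..128  ttl  (24B, 8-aligned)
128..136  seq  (8B, 8-aligned)
136..144  checksum  (8B, 8-aligned)
144..148  port  (4B, 4-aligned)
148..152  src  (4B, 4-aligned)
152..156  payload_len  (4B, 4-aligned)
156..158  window  (2B, 2-aligned)
158..160  -- tail padding (2B)
sizeof = 160, alignof = 8
168 − 160 = 8

8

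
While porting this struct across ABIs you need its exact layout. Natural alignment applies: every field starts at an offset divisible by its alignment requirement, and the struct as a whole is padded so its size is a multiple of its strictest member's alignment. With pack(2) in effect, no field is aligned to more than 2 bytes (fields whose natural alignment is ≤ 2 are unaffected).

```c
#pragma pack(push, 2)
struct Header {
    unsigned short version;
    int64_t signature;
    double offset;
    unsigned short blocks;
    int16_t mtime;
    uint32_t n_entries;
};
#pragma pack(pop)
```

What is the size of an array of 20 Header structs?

0..2  version  (2B, 2-aligned)
2..10  signature  (8B, 2-aligned)
10..18  offset  (8B, 2-aligned)
18..20  blocks  (2B, 2-aligned)
20..22  mtime  (2B, 2-aligned)
22..26  n_entries  (4B, 2-aligned)
sizeof = 26, alignof = 2
array of 20: 20 × 26 = 520

520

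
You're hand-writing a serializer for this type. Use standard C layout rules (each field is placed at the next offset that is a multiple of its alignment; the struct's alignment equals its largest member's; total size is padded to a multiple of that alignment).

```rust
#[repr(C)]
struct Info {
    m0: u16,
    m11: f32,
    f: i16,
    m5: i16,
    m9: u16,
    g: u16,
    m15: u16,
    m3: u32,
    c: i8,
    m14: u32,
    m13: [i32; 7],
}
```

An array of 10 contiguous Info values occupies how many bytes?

600

0..2  m0  (2B, 2-aligned)
2..4  -- padding (2B)
4..8  m11  (4B, 4-aligned)
8..10  f  (2B, 2-aligned)
10..12  m5  (2B, 2-aligned)
12..14  m9  (2B, 2-aligned)
14..16  g  (2B, 2-aligned)
16..18  m15  (2B, 2-aligned)
18..20  -- padding (2B)
20..24  m3  (4B, 4-aligned)
24..25  c  (1B, 1-aligned)
25..28  -- padding (3B)
28..32  m14  (4B, 4-aligned)
32..60  m13  (28B, 4-aligned)
sizeof = 60, alignof = 4
array of 10: 10 × 60 = 600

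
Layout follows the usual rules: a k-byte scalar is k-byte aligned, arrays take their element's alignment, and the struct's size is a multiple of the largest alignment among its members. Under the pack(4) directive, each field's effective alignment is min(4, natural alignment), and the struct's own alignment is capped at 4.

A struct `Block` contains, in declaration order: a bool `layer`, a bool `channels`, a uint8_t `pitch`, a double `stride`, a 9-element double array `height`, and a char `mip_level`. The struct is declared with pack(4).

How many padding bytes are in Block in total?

0..1  layer  (1B, 1-aligned)
1..2  channels  (1B, 1-aligned)
2..3  pitch  (1B, 1-aligned)
3..4  -- padding (1B)
4..12  stride  (8B, 4-aligned)
12..84  height  (72B, 4-aligned)
84..85  mip_level  (1B, 1-aligned)
85..88  -- tail padding (3B)
sizeof = 88, alignof = 4
data bytes 84, size 88 → padding 4

4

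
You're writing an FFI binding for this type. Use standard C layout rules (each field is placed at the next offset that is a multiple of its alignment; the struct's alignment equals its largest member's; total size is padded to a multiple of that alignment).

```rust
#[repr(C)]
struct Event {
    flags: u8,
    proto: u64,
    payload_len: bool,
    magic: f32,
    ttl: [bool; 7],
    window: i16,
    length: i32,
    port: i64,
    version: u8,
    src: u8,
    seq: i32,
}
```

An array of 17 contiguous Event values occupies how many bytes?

@0: flags [1B, align 1] → 1
+7 pad (align 8)
@8: proto [8B, align 8] → 16
@16: payload_len [1B, align 1] → 17
+3 pad (align 4)
@20: magic [4B, align 4] → 24
@24: ttl [7B, align 1] → 31
+1 pad (align 2)
@32: window [2B, align 2] → 34
+2 pad (align 4)
@36: length [4B, align 4] → 40
@40: port [8B, align 8] → 48
@48: version [1B, align 1] → 49
@49: src [1B, align 1] → 50
+2 pad (align 4)
@52: seq [4B, align 4] → 56
size 56, align 8
array of 17: 17 × 56 = 952

952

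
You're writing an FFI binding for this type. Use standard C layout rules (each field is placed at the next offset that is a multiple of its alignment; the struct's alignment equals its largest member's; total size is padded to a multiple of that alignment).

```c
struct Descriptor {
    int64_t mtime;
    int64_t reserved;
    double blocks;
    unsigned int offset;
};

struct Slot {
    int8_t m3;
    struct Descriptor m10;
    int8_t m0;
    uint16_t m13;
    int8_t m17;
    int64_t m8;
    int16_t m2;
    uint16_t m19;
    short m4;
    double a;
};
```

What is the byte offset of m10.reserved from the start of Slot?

Descriptor: 0..8  mtime  (8B, 8-aligned); 8..16  reserved  (8B, 8-aligned); 16..24  blocks  (8B, 8-aligned); 24..28  offset  (4B, 4-aligned); 28..32  -- tail padding (4B); sizeof = 32, alignof = 8
0..1  m3  (1B, 1-aligned)
1..8  -- padding (7B)
8..40  m10  (32B, 8-aligned)
within Descriptor: reserved at 8
8 + 8 = 16

16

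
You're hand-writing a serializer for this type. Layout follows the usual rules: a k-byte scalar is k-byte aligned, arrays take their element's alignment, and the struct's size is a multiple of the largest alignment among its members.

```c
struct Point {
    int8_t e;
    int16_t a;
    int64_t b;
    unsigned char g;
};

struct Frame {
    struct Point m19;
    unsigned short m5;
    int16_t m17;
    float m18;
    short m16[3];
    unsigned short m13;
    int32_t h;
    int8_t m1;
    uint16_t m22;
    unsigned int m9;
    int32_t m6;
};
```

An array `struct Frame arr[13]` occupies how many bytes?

728

Point: @0: e [1B, align 1] → 1; +1 pad (align 2); @2: a [2B, align 2] → 4; +4 pad (align 8); @8: b [8B, align 8] → 16; @16: g [1B, align 1] → 17; +7 tail pad (align 8); size 24, align 8
@0: m19 [24B, align 8] → 24
@24: m5 [2B, align 2] → 26
@26: m17 [2B, align 2] → 28
@28: m18 [4B, align 4] → 32
@32: m16 [6B, align 2] → 38
@38: m13 [2B, align 2] → 40
@40: h [4B, align 4] → 44
@44: m1 [1B, align 1] → 45
+1 pad (align 2)
@46: m22 [2B, align 2] → 48
@48: m9 [4B, align 4] → 52
@52: m6 [4B, align 4] → 56
size 56, align 8
array of 13: 13 × 56 = 728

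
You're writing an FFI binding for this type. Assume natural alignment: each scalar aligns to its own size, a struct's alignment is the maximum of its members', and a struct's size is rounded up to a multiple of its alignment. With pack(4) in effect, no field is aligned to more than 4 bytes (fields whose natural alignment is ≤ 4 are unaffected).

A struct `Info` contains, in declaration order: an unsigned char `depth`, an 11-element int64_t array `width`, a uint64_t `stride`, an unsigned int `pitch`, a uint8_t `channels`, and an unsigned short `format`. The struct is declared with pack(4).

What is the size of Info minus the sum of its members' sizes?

4

0..1  depth  (1B, 1-aligned)
1..4  -- padding (3B)
4..92  width  (88B, 4-aligned)
92..100  stride  (8B, 4-aligned)
100..104  pitch  (4B, 4-aligned)
104..105  channels  (1B, 1-aligned)
105..106  -- padding (1B)
106..108  format  (2B, 2-aligned)
sizeof = 108, alignof = 4
data bytes 104, size 108 → padding 4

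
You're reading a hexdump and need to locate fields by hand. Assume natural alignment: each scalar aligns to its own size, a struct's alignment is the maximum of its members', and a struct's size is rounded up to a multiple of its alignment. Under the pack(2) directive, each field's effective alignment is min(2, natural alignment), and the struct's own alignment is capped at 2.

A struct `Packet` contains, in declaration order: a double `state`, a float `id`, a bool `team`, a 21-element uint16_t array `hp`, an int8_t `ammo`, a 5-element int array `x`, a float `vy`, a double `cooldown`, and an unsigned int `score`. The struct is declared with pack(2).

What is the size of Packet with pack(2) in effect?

0..8  state  (8B, 2-aligned)
8..12  id  (4B, 2-aligned)
12..13  team  (1B, 1-aligned)
13..14  -- padding (1B)
14..56  hp  (42B, 2-aligned)
56..57  ammo  (1B, 1-aligned)
57..58  -- padding (1B)
58..78  x  (20B, 2-aligned)
78..82  vy  (4B, 2-aligned)
82..90  cooldown  (8B, 2-aligned)
90..94  score  (4B, 2-aligned)
sizeof = 94, alignof = 2

94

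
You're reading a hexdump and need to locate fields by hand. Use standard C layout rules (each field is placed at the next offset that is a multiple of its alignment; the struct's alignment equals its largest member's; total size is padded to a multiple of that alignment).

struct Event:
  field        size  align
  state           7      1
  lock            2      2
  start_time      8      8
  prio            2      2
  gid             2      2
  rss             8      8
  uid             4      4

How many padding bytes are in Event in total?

state at 0 (size 7, align 1) → ends 7
pad 1 to align 2 for lock
lock at 8 (size 2, align 2) → ends 10
pad 6 to align 8 for start_time
start_time at 16 (size 8, align 8) → ends 24
prio at 24 (size 2, align 2) → ends 26
gid at 26 (size 2, align 2) → ends 28
pad 4 to align 8 for rss
rss at 32 (size 8, align 8) → ends 40
uid at 40 (size 4, align 4) → ends 44
tail pad 4 to reach multiple of 8
total 48 bytes, alignment 8
data bytes 33, size 48 → padding 15

15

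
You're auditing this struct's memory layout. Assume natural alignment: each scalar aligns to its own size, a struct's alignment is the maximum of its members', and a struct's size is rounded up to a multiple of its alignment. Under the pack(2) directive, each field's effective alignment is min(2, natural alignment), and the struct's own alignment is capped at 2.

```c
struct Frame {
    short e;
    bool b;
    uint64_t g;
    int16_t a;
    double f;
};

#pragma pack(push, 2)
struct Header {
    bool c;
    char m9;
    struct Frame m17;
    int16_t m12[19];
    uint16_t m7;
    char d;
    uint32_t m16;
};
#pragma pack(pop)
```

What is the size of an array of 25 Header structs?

Frame: e at 0 (size 2, align 2) → ends 2; b at 2 (size 1, align 1) → ends 3; pad 5 to align 8 for g; g at 8 (size 8, align 8) → ends 16; a at 16 (size 2, align 2) → ends 18; pad 6 to align 8 for f; f at 24 (size 8, align 8) → ends 32; total 32 bytes, alignment 8
c at 0 (size 1, align 1) → ends 1
m9 at 1 (size 1, align 1) → ends 2
m17 at 2 (size 32, align 2) → ends 34
m12 at 34 (size 38, align 2) → ends 72
m7 at 72 (size 2, align 2) → ends 74
d at 74 (size 1, align 1) → ends 75
pad 1 to align 2 for m16
m16 at 76 (size 4, align 2) → ends 80
total 80 bytes, alignment 2
array of 25: 25 × 80 = 2000

2000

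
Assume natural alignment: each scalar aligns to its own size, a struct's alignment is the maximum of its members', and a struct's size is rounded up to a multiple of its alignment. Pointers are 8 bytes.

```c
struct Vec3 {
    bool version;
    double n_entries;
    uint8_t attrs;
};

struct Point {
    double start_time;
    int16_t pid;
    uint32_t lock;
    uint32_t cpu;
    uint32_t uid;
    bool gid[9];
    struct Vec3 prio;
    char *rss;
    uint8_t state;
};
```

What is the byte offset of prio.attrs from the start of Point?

Vec3: version at 0 (size 1, align 1) → ends 1; pad 7 to align 8 for n_entries; n_entries at 8 (size 8, align 8) → ends 16; attrs at 16 (size 1, align 1) → ends 17; tail pad 7 to reach multiple of 8; total 24 bytes, alignment 8
start_time at 0 (size 8, align 8) → ends 8
pid at 8 (size 2, align 2) → ends 10
pad 2 to align 4 for lock
lock at 12 (size 4, align 4) → ends 16
cpu at 16 (size 4, align 4) → ends 20
uid at 20 (size 4, align 4) → ends 24
gid at 24 (size 9, align 1) → ends 33
pad 7 to align 8 for prio
prio at 40 (size 24, align 8) → ends 64
within Vec3: attrs at 16
40 + 16 = 56

56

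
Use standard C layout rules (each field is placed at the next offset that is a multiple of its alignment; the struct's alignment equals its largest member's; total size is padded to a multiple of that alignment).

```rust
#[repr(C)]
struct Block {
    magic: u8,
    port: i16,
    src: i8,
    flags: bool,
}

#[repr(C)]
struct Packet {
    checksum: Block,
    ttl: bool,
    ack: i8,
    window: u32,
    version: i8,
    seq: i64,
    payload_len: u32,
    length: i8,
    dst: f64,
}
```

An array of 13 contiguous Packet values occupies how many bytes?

Block: magic at 0 (size 1, align 1) → ends 1; pad 1 to align 2 for port; port at 2 (size 2, align 2) → ends 4; src at 4 (size 1, align 1) → ends 5; flags at 5 (size 1, align 1) → ends 6; total 6 bytes, alignment 2
checksum at 0 (size 6, align 2) → ends 6
ttl at 6 (size 1, align 1) → ends 7
ack at 7 (size 1, align 1) → ends 8
window at 8 (size 4, align 4) → ends 12
version at 12 (size 1, align 1) → ends 13
pad 3 to align 8 for seq
seq at 16 (size 8, align 8) → ends 24
payload_len at 24 (size 4, align 4) → ends 28
length at 28 (size 1, align 1) → ends 29
pad 3 to align 8 for dst
dst at 32 (size 8, align 8) → ends 40
total 40 bytes, alignment 8
array of 13: 13 × 40 = 520

520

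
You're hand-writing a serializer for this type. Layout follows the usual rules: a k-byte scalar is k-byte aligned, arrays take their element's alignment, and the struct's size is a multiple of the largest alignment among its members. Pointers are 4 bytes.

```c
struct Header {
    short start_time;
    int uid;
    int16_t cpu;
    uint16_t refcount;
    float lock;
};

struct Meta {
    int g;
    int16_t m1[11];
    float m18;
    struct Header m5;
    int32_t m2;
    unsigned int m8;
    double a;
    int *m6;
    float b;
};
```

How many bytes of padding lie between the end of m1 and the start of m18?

2

Header: 0..2  start_time  (2B, 2-aligned); 2..4  -- padding (2B); 4..8  uid  (4B, 4-aligned); 8..10  cpu  (2B, 2-aligned); 10..12  refcount  (2B, 2-aligned); 12..16  lock  (4B, 4-aligned); sizeof = 16, alignof = 4
0..4  g  (4B, 4-aligned)
4..26  m1  (22B, 2-aligned)
26..28  -- padding (2B)
28..32  m18  (4B, 4-aligned)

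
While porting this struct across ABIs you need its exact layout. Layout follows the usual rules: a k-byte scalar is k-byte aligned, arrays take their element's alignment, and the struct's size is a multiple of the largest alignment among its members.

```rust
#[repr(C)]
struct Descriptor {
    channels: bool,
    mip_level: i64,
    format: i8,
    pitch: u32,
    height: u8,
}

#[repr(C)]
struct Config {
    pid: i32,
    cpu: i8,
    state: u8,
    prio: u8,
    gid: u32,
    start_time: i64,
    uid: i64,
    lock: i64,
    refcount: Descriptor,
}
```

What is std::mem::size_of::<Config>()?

72

Descriptor: channels at 0 (size 1, align 1) → ends 1; pad 7 to align 8 for mip_level; mip_level at 8 (size 8, align 8) → ends 16; format at 16 (size 1, align 1) → ends 17; pad 3 to align 4 for pitch; pitch at 20 (size 4, align 4) → ends 24; height at 24 (size 1, align 1) → ends 25; tail pad 7 to reach multiple of 8; total 32 bytes, alignment 8
pid at 0 (size 4, align 4) → ends 4
cpu at 4 (size 1, align 1) → ends 5
state at 5 (size 1, align 1) → ends 6
prio at 6 (size 1, align 1) → ends 7
pad 1 to align 4 for gid
gid at 8 (size 4, align 4) → ends 12
pad 4 to align 8 for start_time
start_time at 16 (size 8, align 8) → ends 24
uid at 24 (size 8, align 8) → ends 32
lock at 32 (size 8, align 8) → ends 40
refcount at 40 (size 32, align 8) → ends 72
total 72 bytes, alignment 8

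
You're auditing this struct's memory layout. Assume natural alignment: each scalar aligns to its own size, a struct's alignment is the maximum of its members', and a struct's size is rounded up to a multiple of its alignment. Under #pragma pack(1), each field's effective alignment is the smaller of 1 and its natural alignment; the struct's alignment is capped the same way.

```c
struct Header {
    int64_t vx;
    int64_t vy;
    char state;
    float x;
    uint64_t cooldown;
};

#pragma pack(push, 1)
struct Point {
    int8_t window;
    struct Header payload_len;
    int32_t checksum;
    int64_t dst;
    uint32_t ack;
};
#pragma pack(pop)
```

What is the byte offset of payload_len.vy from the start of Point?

Header: vx at 0 (size 8, align 8) → ends 8; vy at 8 (size 8, align 8) → ends 16; state at 16 (size 1, align 1) → ends 17; pad 3 to align 4 for x; x at 20 (size 4, align 4) → ends 24; cooldown at 24 (size 8, align 8) → ends 32; total 32 bytes, alignment 8
window at 0 (size 1, align 1) → ends 1
payload_len at 1 (size 32, align 1) → ends 33
within Header: vy at 8
1 + 8 = 9

9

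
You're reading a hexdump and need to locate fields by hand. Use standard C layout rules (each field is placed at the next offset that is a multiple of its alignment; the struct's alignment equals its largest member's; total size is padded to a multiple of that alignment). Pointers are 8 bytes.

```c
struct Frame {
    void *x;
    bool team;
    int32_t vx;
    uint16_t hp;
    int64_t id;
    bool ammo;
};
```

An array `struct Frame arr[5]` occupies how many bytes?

x at 0 (size 8, align 8) → ends 8
team at 8 (size 1, align 1) → ends 9
pad 3 to align 4 for vx
vx at 12 (size 4, align 4) → ends 16
hp at 16 (size 2, align 2) → ends 18
pad 6 to align 8 for id
id at 24 (size 8, align 8) → ends 32
ammo at 32 (size 1, align 1) → ends 33
tail pad 7 to reach multiple of 8
total 40 bytes, alignment 8
array of 5: 5 × 40 = 200

200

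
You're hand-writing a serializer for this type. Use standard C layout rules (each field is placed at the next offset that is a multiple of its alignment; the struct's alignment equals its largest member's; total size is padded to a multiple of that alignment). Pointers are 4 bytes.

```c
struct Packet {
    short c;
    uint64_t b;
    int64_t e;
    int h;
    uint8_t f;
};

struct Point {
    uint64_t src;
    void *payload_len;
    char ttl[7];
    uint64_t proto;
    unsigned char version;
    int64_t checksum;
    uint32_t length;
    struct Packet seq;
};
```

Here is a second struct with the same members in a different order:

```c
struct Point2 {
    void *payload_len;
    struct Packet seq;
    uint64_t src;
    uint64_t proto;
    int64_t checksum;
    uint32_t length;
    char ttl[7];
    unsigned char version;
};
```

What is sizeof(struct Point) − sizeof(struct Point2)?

Packet: @0: c [2B, align 2] → 2; +6 pad (align 8); @8: b [8B, align 8] → 16; @16: e [8B, align 8] → 24; @24: h [4B, align 4] → 28; @28: f [1B, align 1] → 29; +3 tail pad (align 8); size 32, align 8
@0: src [8B, align 8] → 8
@8: payload_len [4B, align 4] → 12
@12: ttl [7B, align 1] → 19
+5 pad (align 8)
@24: proto [8B, align 8] → 32
@32: version [1B, align 1] → 33
+7 pad (align 8)
@40: checksum [8B, align 8] → 48
@48: length [4B, align 4] → 52
+4 pad (align 8)
@56: seq [32B, align 8] → 88
size 88, align 8
— Point2 —
@0: payload_len [4B, align 4] → 4
+4 pad (align 8)
@8: seq [32B, align 8] → 40
@40: src [8B, align 8] → 48
@48: proto [8B, align 8] → 56
@56: checksum [8B, align 8] → 64
@64: length [4B, align 4] → 68
@68: ttl [7B, align 1] → 75
@75: version [1B, align 1] → 76
+4 tail pad (align 8)
size 80, align 8
88 − 80 = 8

8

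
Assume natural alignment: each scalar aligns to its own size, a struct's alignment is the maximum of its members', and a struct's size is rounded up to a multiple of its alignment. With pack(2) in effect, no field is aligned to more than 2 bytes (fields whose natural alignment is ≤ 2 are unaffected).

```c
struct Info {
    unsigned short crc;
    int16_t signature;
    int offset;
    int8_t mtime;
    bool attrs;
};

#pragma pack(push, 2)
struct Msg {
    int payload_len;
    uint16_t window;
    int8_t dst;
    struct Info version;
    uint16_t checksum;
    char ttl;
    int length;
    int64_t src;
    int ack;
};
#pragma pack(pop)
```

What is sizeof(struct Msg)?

40 bytes

Info: 0..2  crc  (2B, 2-aligned); 2..4  signature  (2B, 2-aligned); 4..8  offset  (4B, 4-aligned); 8..9  mtime  (1B, 1-aligned); 9..10  attrs  (1B, 1-aligned); 10..12  -- tail padding (2B); sizeof = 12, alignof = 4
0..4  payload_len  (4B, 2-aligned)
4..6  window  (2B, 2-aligned)
6..7  dst  (1B, 1-aligned)
7..8  -- padding (1B)
8..20  version  (12B, 2-aligned)
20..22  checksum  (2B, 2-aligned)
22..23  ttl  (1B, 1-aligned)
23..24  -- padding (1B)
24..28  length  (4B, 2-aligned)
28..36  src  (8B, 2-aligned)
36..40  ack  (4B, 2-aligned)
sizeof = 40, alignof = 2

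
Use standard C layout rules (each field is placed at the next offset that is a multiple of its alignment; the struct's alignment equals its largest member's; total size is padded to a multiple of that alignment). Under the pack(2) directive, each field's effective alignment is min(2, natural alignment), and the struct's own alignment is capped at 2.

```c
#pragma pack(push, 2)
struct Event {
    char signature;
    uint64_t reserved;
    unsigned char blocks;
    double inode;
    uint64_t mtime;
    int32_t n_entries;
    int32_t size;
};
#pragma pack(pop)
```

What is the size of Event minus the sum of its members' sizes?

2

signature at 0 (size 1, align 1) → ends 1
pad 1 to align 2 for reserved
reserved at 2 (size 8, align 2) → ends 10
blocks at 10 (size 1, align 1) → ends 11
pad 1 to align 2 for inode
inode at 12 (size 8, align 2) → ends 20
mtime at 20 (size 8, align 2) → ends 28
n_entries at 28 (size 4, align 2) → ends 32
size at 32 (size 4, align 2) → ends 36
total 36 bytes, alignment 2
data bytes 34, size 36 → padding 2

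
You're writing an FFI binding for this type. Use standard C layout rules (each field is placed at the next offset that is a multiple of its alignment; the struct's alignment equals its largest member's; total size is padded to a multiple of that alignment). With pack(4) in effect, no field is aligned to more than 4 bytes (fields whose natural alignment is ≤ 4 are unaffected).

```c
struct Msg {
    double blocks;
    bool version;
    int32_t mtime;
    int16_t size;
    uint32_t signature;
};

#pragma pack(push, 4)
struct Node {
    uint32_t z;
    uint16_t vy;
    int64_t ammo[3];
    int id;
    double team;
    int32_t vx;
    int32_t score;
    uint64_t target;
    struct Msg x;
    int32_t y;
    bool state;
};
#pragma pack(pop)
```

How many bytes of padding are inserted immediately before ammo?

Msg: 0..8  blocks  (8B, 8-aligned); 8..9  version  (1B, 1-aligned); 9..12  -- padding (3B); 12..16  mtime  (4B, 4-aligned); 16..18  size  (2B, 2-aligned); 18..20  -- padding (2B); 20..24  signature  (4B, 4-aligned); sizeof = 24, alignof = 8
0..4  z  (4B, 4-aligned)
4..6  vy  (2B, 2-aligned)
6..8  -- padding (2B)
8..32  ammo  (24B, 4-aligned)

2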